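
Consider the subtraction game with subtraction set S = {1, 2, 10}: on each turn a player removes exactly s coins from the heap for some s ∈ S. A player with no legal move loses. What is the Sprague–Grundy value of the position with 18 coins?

G(0) = 0
G(1) = mex{0} = 1
G(2) = mex{1,0} = 2
G(3) = mex{2,1} = 0
G(4) = mex{0,2} = 1
G(5) = mex{1,0} = 2
G(6) = mex{2,1} = 0
G(7) = mex{0,2} = 1
G(8) = mex{1,0} = 2
G(9) = mex{2,1} = 0
G(10) = mex{0,2,0} = 1
G(11) = mex{1,0,1} = 2
G(12) = mex{2,1,2} = 0
G(13) = mex{0,2,0} = 1
G(14) = mex{1,0,1} = 2
G(15) = mex{2,1,2} = 0
G(16) = mex{0,2,0} = 1
G(17) = mex{1,0,1} = 2
G(18) = mex{2,1,2} = 0

0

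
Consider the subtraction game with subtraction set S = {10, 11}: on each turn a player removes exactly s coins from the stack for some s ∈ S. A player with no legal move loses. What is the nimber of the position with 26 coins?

0

n :  0  1  2  3  4  5  6  7  8  9 10 11 12 13 14 15 16 17 18 19 20 21 22 23 24 25 26
G :  0  0  0  0  0  0  0  0  0  0  1  1  1  1  1  1  1  1  1  1  2  0  0  0  0  0  0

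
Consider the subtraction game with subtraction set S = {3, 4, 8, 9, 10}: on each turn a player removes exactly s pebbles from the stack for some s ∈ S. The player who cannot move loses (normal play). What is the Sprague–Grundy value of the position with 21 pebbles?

2

n :  0  1  2  3  4  5  6  7  8  9 10 11 12 13 14 15 16 17 18 19 20 21
G :  0  0  0  1  1  1  2  0  2  3  1  3  4  0  0  5  1  1  4  0  0  2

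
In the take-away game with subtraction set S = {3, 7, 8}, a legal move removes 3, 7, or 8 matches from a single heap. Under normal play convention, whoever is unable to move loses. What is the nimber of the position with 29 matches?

1

n :  0  1  2  3  4  5  6  7  8  9 10 11 12 13 14 15 16 17 18 19 20 21 22 23 24 25 26 27 28 29
G :  0  0  0  1  1  1  0  2  2  1  3  0  0  2  1  1  0  0  2  1  1  0  0  2  1  1  0  0  2  1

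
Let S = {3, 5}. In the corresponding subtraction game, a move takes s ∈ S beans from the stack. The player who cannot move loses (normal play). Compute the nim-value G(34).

G(0) = 0
G(1) = mex{} = 0
G(2) = mex{} = 0
G(3) = mex{0} = 1
G(4) = mex{0} = 1
G(5) = mex{0,0} = 1
G(6) = mex{1,0} = 2
G(7) = mex{1,0} = 2
G(8) = mex{1,1} = 0
G(9) = mex{2,1} = 0
G(10) = mex{2,1} = 0
G(11) = mex{0,2} = 1
G(12) = mex{0,2} = 1
G(13) = mex{0,0} = 1
G(14) = mex{1,0} = 2
G(15) = mex{1,0} = 2
G(16) = mex{1,1} = 0
G(17) = mex{2,1} = 0
G(18) = mex{2,1} = 0
G(19) = mex{0,2} = 1
G(20) = mex{0,2} = 1
G(21) = mex{0,0} = 1
G(22) = mex{1,0} = 2
G(23) = mex{1,0} = 2
G(24) = mex{1,1} = 0
G(25) = mex{2,1} = 0
G(26) = mex{2,1} = 0
G(27) = mex{0,2} = 1
G(28) = mex{0,2} = 1
G(29) = mex{0,0} = 1
G(30) = mex{1,0} = 2
G(31) = mex{1,0} = 2
G(32) = mex{1,1} = 0
G(33) = mex{2,1} = 0
G(34) = mex{2,1} = 0

0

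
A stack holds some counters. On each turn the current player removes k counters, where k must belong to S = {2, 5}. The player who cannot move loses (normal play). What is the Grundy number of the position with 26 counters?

2

n :  0  1  2  3  4  5  6  7  8  9 10 11 12 13 14 15 16 17 18 19 20 21 22 23 24 25 26
G :  0  0  1  1  0  2  1  0  0  1  1  0  2  1  0  0  1  1  0  2  1  0  0  1  1  0  2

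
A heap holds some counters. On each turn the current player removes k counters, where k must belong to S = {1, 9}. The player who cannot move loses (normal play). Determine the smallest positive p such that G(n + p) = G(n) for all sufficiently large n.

2

G(0) = 0
G(1) = mex{0} = 1
G(2) = mex{1} = 0
G(3) = mex{0} = 1
G(4) = mex{1} = 0
G(5) = mex{0} = 1
G(6) = mex{1} = 0
G(7) = mex{0} = 1
G(8) = mex{1} = 0
G(9) = mex{0,0} = 1
G(10) = mex{1,1} = 0
G(11) = mex{0,0} = 1
G(12) = mex{1,1} = 0
G(13) = mex{0,0} = 1
G(14) = mex{1,1} = 0
G(n+2) = G(n) holds for n = 0,…,8 (a full window of length max(S) = 9), so the sequence is purely periodic with period 2.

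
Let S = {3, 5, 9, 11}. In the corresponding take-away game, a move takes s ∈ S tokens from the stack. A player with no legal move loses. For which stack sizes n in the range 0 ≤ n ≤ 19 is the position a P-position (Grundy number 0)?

0, 1, 2, 8, 14, 15, 16

n :  0  1  2  3  4  5  6  7  8  9 10 11 12 13 14 15 16 17 18 19
G :  0  0  0  1  1  1  2  2  0  3  3  1  4  2  0  0  0  1  1  1
P-positions are exactly the n with G(n) = 0.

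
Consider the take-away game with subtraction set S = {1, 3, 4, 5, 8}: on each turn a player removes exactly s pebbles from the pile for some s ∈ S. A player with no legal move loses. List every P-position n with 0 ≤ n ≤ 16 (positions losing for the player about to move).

n :  0  1  2  3  4  5  6  7  8  9 10 11 12 13 14 15 16
G :  0  1  0  1  2  3  2  3  4  0  1  0  1  2  3  2  3
P-positions are exactly the n with G(n) = 0.

0, 2, 9, 11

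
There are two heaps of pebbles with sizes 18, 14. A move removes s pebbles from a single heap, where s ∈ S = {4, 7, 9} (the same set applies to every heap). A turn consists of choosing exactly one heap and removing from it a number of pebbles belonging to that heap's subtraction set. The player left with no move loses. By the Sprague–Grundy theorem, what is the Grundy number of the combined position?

1

All heaps use S = {4, 7, 9}:
G(0) = 0
G(1) = mex{} = 0
G(2) = mex{} = 0
G(3) = mex{} = 0
G(4) = mex{0} = 1
G(5) = mex{0} = 1
G(6) = mex{0} = 1
G(7) = mex{0,0} = 1
G(8) = mex{1,0} = 2
G(9) = mex{1,0,0} = 2
G(10) = mex{1,0,0} = 2
G(11) = mex{1,1,0} = 2
G(12) = mex{2,1,0} = 3
G(13) = mex{2,1,1} = 0
G(14) = mex{2,1,1} = 0
G(15) = mex{2,2,1} = 0
G(16) = mex{3,2,1} = 0
G(17) = mex{0,2,2} = 1
G(18) = mex{0,2,2} = 1
Heap A: G(18) = 1.
Heap B: G(14) = 0.
Combined Grundy value = 1 ⊕ 0 = 1.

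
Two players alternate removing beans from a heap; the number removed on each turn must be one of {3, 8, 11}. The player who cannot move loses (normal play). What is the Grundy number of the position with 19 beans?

n :  0  1  2  3  4  5  6  7  8  9 10 11 12 13 14 15 16 17 18 19
G :  0  0  0  1  1  1  0  0  2  1  1  3  2  2  2  3  0  3  2  1

1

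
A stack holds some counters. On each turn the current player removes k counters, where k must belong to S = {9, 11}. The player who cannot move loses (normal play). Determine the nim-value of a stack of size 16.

1

n :  0  1  2  3  4  5  6  7  8  9 10 11 12 13 14 15 16
G :  0  0  0  0  0  0  0  0  0  1  1  1  1  1  1  1  1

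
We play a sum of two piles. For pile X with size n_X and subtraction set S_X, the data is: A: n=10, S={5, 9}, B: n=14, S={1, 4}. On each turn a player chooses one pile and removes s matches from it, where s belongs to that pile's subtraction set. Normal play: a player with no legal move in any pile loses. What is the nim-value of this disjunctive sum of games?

Pile A, S = {5, 9}:
n :  0  1  2  3  4  5  6  7  8  9 10
G :  0  0  0  0  0  1  1  1  1  1  2
G_A(10) = 2.
Pile B, S = {1, 4}:
n :  0  1  2  3  4  5  6  7  8  9 10 11 12 13 14
G :  0  1  0  1  2  0  1  0  1  2  0  1  0  1  2
G_B(14) = 2.
Combined Grundy value = 2 ⊕ 2 = 0.

0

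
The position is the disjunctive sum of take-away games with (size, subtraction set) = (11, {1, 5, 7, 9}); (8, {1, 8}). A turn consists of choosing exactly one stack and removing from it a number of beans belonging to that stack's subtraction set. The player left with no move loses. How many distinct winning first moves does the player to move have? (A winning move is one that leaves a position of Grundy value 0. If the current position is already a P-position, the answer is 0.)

1

Stack A, S = {1, 5, 7, 9}:
n :  0  1  2  3  4  5  6  7  8  9 10 11
G :  0  1  0  1  0  1  0  1  0  1  0  1
G_A(11) = 1.
Stack B, S = {1, 8}:
n : 0 1 2 3 4 5 6 7 8
G : 0 1 0 1 0 1 0 1 2
G_B(8) = 2.
Combined Grundy value = 1 ⊕ 2 = 3.
A winning move leaves total XOR = 0, i.e. changes one component's Grundy value g to g ⊕ X where X is the current total.
Stack A: need g' = 1⊕3 = 2. Options: 11−1→G=0, 11−5→G=0, 11−7→G=0, 11−9→G=0. Hits: 0.
Stack B: need g' = 2⊕3 = 1. Options: 8−1→G=1, 8−8→G=0. Hits: 1.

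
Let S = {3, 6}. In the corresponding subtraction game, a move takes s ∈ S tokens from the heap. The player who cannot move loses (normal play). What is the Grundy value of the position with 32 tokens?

G(0) = 0
G(1) = mex{} = 0
G(2) = mex{} = 0
G(3) = mex{0} = 1
G(4) = mex{0} = 1
G(5) = mex{0} = 1
G(6) = mex{1,0} = 2
G(7) = mex{1,0} = 2
G(8) = mex{1,0} = 2
G(9) = mex{2,1} = 0
G(10) = mex{2,1} = 0
G(11) = mex{2,1} = 0
G(12) = mex{0,2} = 1
G(13) = mex{0,2} = 1
G(14) = mex{0,2} = 1
G(15) = mex{1,0} = 2
G(16) = mex{1,0} = 2
G(17) = mex{1,0} = 2
G(18) = mex{2,1} = 0
G(19) = mex{2,1} = 0
G(20) = mex{2,1} = 0
G(21) = mex{0,2} = 1
G(22) = mex{0,2} = 1
G(23) = mex{0,2} = 1
G(24) = mex{1,0} = 2
G(25) = mex{1,0} = 2
G(26) = mex{1,0} = 2
G(27) = mex{2,1} = 0
G(28) = mex{2,1} = 0
G(29) = mex{2,1} = 0
G(30) = mex{0,2} = 1
G(31) = mex{0,2} = 1
G(32) = mex{0,2} = 1

1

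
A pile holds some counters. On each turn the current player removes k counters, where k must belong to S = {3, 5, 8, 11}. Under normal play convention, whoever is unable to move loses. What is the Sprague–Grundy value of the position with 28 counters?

G(0) = 0
G(1) = mex{} = 0
G(2) = mex{} = 0
G(3) = mex{0} = 1
G(4) = mex{0} = 1
G(5) = mex{0,0} = 1
G(6) = mex{1,0} = 2
G(7) = mex{1,0} = 2
G(8) = mex{1,1,0} = 2
G(9) = mex{2,1,0} = 3
G(10) = mex{2,1,0} = 3
G(11) = mex{2,2,1,0} = 3
G(12) = mex{3,2,1,0} = 4
G(13) = mex{3,2,1,0} = 4
G(14) = mex{3,3,2,1} = 0
G(15) = mex{4,3,2,1} = 0
G(16) = mex{4,3,2,1} = 0
G(17) = mex{0,4,3,2} = 1
G(18) = mex{0,4,3,2} = 1
G(19) = mex{0,0,3,2} = 1
G(20) = mex{1,0,4,3} = 2
G(21) = mex{1,0,4,3} = 2
G(22) = mex{1,1,0,3} = 2
G(23) = mex{2,1,0,4} = 3
G(24) = mex{2,1,0,4} = 3
G(25) = mex{2,2,1,0} = 3
G(26) = mex{3,2,1,0} = 4
G(27) = mex{3,2,1,0} = 4
G(28) = mex{3,3,2,1} = 0

0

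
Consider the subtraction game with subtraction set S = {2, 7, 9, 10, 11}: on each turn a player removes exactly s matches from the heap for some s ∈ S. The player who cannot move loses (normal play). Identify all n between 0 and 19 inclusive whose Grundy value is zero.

0, 1, 4, 5, 17, 18

G(0) = 0
G(1) = mex{} = 0
G(2) = mex{0} = 1
G(3) = mex{0} = 1
G(4) = mex{1} = 0
G(5) = mex{1} = 0
G(6) = mex{0} = 1
G(7) = mex{0,0} = 1
G(8) = mex{1,0} = 2
G(9) = mex{1,1,0} = 2
G(10) = mex{2,1,0,0} = 3
G(11) = mex{2,0,1,0,0} = 3
G(12) = mex{3,0,1,1,0} = 2
G(13) = mex{3,1,0,1,1} = 2
G(14) = mex{2,1,0,0,1} = 3
G(15) = mex{2,2,1,0,0} = 3
G(16) = mex{3,2,1,1,0} = 4
G(17) = mex{3,3,2,1,1} = 0
G(18) = mex{4,3,2,2,1} = 0
G(19) = mex{0,2,3,2,2} = 1
P-positions are exactly the n with G(n) = 0.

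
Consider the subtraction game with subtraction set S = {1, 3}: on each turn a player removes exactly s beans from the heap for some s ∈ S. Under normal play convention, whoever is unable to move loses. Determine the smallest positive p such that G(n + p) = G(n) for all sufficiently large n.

2

G(0) = 0
G(1) = mex{0} = 1
G(2) = mex{1} = 0
G(3) = mex{0,0} = 1
G(4) = mex{1,1} = 0
G(5) = mex{0,0} = 1
G(6) = mex{1,1} = 0
G(7) = mex{0,0} = 1
G(8) = mex{1,1} = 0
G(9) = mex{0,0} = 1
G(10) = mex{1,1} = 0
G(11) = mex{0,0} = 1
G(12) = mex{1,1} = 0
G(13) = mex{0,0} = 1
G(14) = mex{1,1} = 0
G(n+2) = G(n) holds for n = 0,…,2 (a full window of length max(S) = 3), so the sequence is purely periodic with period 2.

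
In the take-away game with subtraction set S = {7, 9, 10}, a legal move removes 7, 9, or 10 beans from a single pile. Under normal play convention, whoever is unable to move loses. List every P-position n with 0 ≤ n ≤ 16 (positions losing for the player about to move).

0, 1, 2, 3, 4, 5, 6

n :  0  1  2  3  4  5  6  7  8  9 10 11 12 13 14 15 16
G :  0  0  0  0  0  0  0  1  1  1  1  1  1  1  2  2  2
P-positions are exactly the n with G(n) = 0.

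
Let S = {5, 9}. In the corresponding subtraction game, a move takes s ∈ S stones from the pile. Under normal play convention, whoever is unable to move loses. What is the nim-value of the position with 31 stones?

0

n :  0  1  2  3  4  5  6  7  8  9 10 11 12 13 14 15 16 17 18 19 20 21 22 23 24 25 26 27 28 29 30 31
G :  0  0  0  0  0  1  1  1  1  1  2  2  2  2  0  0  0  0  0  1  1  1  1  1  2  2  2  2  0  0  0  0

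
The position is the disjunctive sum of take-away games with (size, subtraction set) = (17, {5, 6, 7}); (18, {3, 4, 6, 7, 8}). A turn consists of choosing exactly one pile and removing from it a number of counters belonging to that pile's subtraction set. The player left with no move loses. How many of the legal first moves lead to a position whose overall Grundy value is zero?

4

Pile A, S = {5, 6, 7}:
n :  0  1  2  3  4  5  6  7  8  9 10 11 12 13 14 15 16 17
G :  0  0  0  0  0  1  1  1  1  1  2  2  0  0  0  0  0  1
G_A(17) = 1.
Pile B, S = {3, 4, 6, 7, 8}:
n :  0  1  2  3  4  5  6  7  8  9 10 11 12 13 14 15 16 17 18
G :  0  0  0  1  1  1  2  2  2  3  3  0  0  0  1  1  1  2  2
G_B(18) = 2.
Combined Grundy value = 1 ⊕ 2 = 3.
A winning move leaves total XOR = 0, i.e. changes one component's Grundy value g to g ⊕ X where X is the current total.
Pile A: need g' = 1⊕3 = 2. Options: 17−5→G=0, 17−6→G=2, 17−7→G=2. Hits: 2.
Pile B: need g' = 2⊕3 = 1. Options: 18−3→G=1, 18−4→G=1, 18−6→G=0, 18−7→G=0, 18−8→G=3. Hits: 2.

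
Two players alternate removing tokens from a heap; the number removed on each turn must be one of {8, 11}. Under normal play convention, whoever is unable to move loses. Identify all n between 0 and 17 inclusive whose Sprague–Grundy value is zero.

0, 1, 2, 3, 4, 5, 6, 7

G(0) = 0
G(1) = mex{} = 0
G(2) = mex{} = 0
G(3) = mex{} = 0
G(4) = mex{} = 0
G(5) = mex{} = 0
G(6) = mex{} = 0
G(7) = mex{} = 0
G(8) = mex{0} = 1
G(9) = mex{0} = 1
G(10) = mex{0} = 1
G(11) = mex{0,0} = 1
G(12) = mex{0,0} = 1
G(13) = mex{0,0} = 1
G(14) = mex{0,0} = 1
G(15) = mex{0,0} = 1
G(16) = mex{1,0} = 2
G(17) = mex{1,0} = 2
P-positions are exactly the n with G(n) = 0.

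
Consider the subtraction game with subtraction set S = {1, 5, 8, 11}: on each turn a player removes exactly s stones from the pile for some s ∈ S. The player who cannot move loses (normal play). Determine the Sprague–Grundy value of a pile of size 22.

0

G(0) = 0
G(1) = mex{0} = 1
G(2) = mex{1} = 0
G(3) = mex{0} = 1
G(4) = mex{1} = 0
G(5) = mex{0,0} = 1
G(6) = mex{1,1} = 0
G(7) = mex{0,0} = 1
G(8) = mex{1,1,0} = 2
G(9) = mex{2,0,1} = 3
G(10) = mex{3,1,0} = 2
G(11) = mex{2,0,1,0} = 3
G(12) = mex{3,1,0,1} = 2
G(13) = mex{2,2,1,0} = 3
G(14) = mex{3,3,0,1} = 2
G(15) = mex{2,2,1,0} = 3
G(16) = mex{3,3,2,1} = 0
G(17) = mex{0,2,3,0} = 1
G(18) = mex{1,3,2,1} = 0
G(19) = mex{0,2,3,2} = 1
G(20) = mex{1,3,2,3} = 0
G(21) = mex{0,0,3,2} = 1
G(22) = mex{1,1,2,3} = 0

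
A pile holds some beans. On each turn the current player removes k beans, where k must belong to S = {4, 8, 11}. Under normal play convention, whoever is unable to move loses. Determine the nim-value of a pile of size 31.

0

n :  0  1  2  3  4  5  6  7  8  9 10 11 12 13 14 15 16 17 18 19 20 21 22 23 24 25 26 27 28 29 30 31
G :  0  0  0  0  1  1  1  1  2  2  2  2  3  3  3  0  0  0  0  1  1  1  1  2  2  2  2  3  3  3  0  0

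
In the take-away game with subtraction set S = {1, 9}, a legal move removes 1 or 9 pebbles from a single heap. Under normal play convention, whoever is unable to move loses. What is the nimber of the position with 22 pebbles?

0

n :  0  1  2  3  4  5  6  7  8  9 10 11 12 13 14 15 16 17 18 19 20 21 22
G :  0  1  0  1  0  1  0  1  0  1  0  1  0  1  0  1  0  1  0  1  0  1  0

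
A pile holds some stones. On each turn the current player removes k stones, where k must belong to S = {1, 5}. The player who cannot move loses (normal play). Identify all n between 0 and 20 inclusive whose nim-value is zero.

0, 2, 4, 6, 8, 10, 12, 14, 16, 18, 20

G(0) = 0
G(1) = mex{0} = 1
G(2) = mex{1} = 0
G(3) = mex{0} = 1
G(4) = mex{1} = 0
G(5) = mex{0,0} = 1
G(6) = mex{1,1} = 0
G(7) = mex{0,0} = 1
G(8) = mex{1,1} = 0
G(9) = mex{0,0} = 1
G(10) = mex{1,1} = 0
G(11) = mex{0,0} = 1
G(12) = mex{1,1} = 0
G(13) = mex{0,0} = 1
G(14) = mex{1,1} = 0
G(15) = mex{0,0} = 1
G(16) = mex{1,1} = 0
G(17) = mex{0,0} = 1
G(18) = mex{1,1} = 0
G(19) = mex{0,0} = 1
G(20) = mex{1,1} = 0
P-positions are exactly the n with G(n) = 0.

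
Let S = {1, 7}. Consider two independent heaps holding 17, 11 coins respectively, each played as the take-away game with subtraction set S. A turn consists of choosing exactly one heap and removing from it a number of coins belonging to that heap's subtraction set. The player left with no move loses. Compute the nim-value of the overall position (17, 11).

0

All heaps use S = {1, 7}:
G(0) = 0
G(1) = mex{0} = 1
G(2) = mex{1} = 0
G(3) = mex{0} = 1
G(4) = mex{1} = 0
G(5) = mex{0} = 1
G(6) = mex{1} = 0
G(7) = mex{0,0} = 1
G(8) = mex{1,1} = 0
G(9) = mex{0,0} = 1
G(10) = mex{1,1} = 0
G(11) = mex{0,0} = 1
G(12) = mex{1,1} = 0
G(13) = mex{0,0} = 1
G(14) = mex{1,1} = 0
G(15) = mex{0,0} = 1
G(16) = mex{1,1} = 0
G(17) = mex{0,0} = 1
Heap A: G(17) = 1.
Heap B: G(11) = 1.
Combined Grundy value = 1 ⊕ 1 = 0.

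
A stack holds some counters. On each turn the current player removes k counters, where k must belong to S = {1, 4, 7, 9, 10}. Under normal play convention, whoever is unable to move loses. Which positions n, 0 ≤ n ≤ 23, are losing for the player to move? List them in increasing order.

G(0) = 0
G(1) = mex{0} = 1
G(2) = mex{1} = 0
G(3) = mex{0} = 1
G(4) = mex{1,0} = 2
G(5) = mex{2,1} = 0
G(6) = mex{0,0} = 1
G(7) = mex{1,1,0} = 2
G(8) = mex{2,2,1} = 0
G(9) = mex{0,0,0,0} = 1
G(10) = mex{1,1,1,1,0} = 2
G(11) = mex{2,2,2,0,1} = 3
G(12) = mex{3,0,0,1,0} = 2
G(13) = mex{2,1,1,2,1} = 0
G(14) = mex{0,2,2,0,2} = 1
G(15) = mex{1,3,0,1,0} = 2
G(16) = mex{2,2,1,2,1} = 0
G(17) = mex{0,0,2,0,2} = 1
G(18) = mex{1,1,3,1,0} = 2
G(19) = mex{2,2,2,2,1} = 0
G(20) = mex{0,0,0,3,2} = 1
G(21) = mex{1,1,1,2,3} = 0
G(22) = mex{0,2,2,0,2} = 1
G(23) = mex{1,0,0,1,0} = 2
P-positions are exactly the n with G(n) = 0.

0, 2, 5, 8, 13, 16, 19, 21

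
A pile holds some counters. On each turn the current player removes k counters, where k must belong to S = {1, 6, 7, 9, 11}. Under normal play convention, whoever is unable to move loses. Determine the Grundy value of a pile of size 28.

0

G(0) = 0
G(1) = mex{0} = 1
G(2) = mex{1} = 0
G(3) = mex{0} = 1
G(4) = mex{1} = 0
G(5) = mex{0} = 1
G(6) = mex{1,0} = 2
G(7) = mex{2,1,0} = 3
G(8) = mex{3,0,1} = 2
G(9) = mex{2,1,0,0} = 3
G(10) = mex{3,0,1,1} = 2
G(11) = mex{2,1,0,0,0} = 3
G(12) = mex{3,2,1,1,1} = 0
G(13) = mex{0,3,2,0,0} = 1
G(14) = mex{1,2,3,1,1} = 0
G(15) = mex{0,3,2,2,0} = 1
G(16) = mex{1,2,3,3,1} = 0
G(17) = mex{0,3,2,2,2} = 1
G(18) = mex{1,0,3,3,3} = 2
G(19) = mex{2,1,0,2,2} = 3
G(20) = mex{3,0,1,3,3} = 2
G(21) = mex{2,1,0,0,2} = 3
G(22) = mex{3,0,1,1,3} = 2
G(23) = mex{2,1,0,0,0} = 3
G(24) = mex{3,2,1,1,1} = 0
G(25) = mex{0,3,2,0,0} = 1
G(26) = mex{1,2,3,1,1} = 0
G(27) = mex{0,3,2,2,0} = 1
G(28) = mex{1,2,3,3,1} = 0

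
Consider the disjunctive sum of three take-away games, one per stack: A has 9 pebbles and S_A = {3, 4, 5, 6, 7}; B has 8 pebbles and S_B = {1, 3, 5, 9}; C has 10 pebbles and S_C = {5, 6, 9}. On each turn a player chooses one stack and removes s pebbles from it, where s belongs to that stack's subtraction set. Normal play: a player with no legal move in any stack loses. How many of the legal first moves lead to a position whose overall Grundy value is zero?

Stack A, S = {3, 4, 5, 6, 7}:
n : 0 1 2 3 4 5 6 7 8 9
G : 0 0 0 1 1 1 2 2 2 3
G_A(9) = 3.
Stack B, S = {1, 3, 5, 9}:
G(0) = 0
G(1) = mex{0} = 1
G(2) = mex{1} = 0
G(3) = mex{0,0} = 1
G(4) = mex{1,1} = 0
G(5) = mex{0,0,0} = 1
G(6) = mex{1,1,1} = 0
G(7) = mex{0,0,0} = 1
G(8) = mex{1,1,1} = 0
G_B(8) = 0.
Stack C, S = {5, 6, 9}:
n :  0  1  2  3  4  5  6  7  8  9 10
G :  0  0  0  0  0  1  1  1  1  1  2
G_C(10) = 2.
Combined Grundy value = 3 ⊕ 0 ⊕ 2 = 1.
A winning move leaves total XOR = 0, i.e. changes one component's Grundy value g to g ⊕ X where X is the current total.
Stack A: need g' = 3⊕1 = 2. Options: 9−3→G=2, 9−4→G=1, 9−5→G=1, 9−6→G=1, 9−7→G=0. Hits: 1.
Stack B: need g' = 0⊕1 = 1. Options: 8−1→G=1, 8−3→G=1, 8−5→G=1. Hits: 3.
Stack C: need g' = 2⊕1 = 3. Options: 10−5→G=1, 10−6→G=0, 10−9→G=0. Hits: 0.

4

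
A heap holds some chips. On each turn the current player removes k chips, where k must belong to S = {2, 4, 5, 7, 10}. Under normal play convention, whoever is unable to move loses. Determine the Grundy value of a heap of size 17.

1

G(0) = 0
G(1) = mex{} = 0
G(2) = mex{0} = 1
G(3) = mex{0} = 1
G(4) = mex{1,0} = 2
G(5) = mex{1,0,0} = 2
G(6) = mex{2,1,0} = 3
G(7) = mex{2,1,1,0} = 3
G(8) = mex{3,2,1,0} = 4
G(9) = mex{3,2,2,1} = 0
G(10) = mex{4,3,2,1,0} = 5
G(11) = mex{0,3,3,2,0} = 1
G(12) = mex{5,4,3,2,1} = 0
G(13) = mex{1,0,4,3,1} = 2
G(14) = mex{0,5,0,3,2} = 1
G(15) = mex{2,1,5,4,2} = 0
G(16) = mex{1,0,1,0,3} = 2
G(17) = mex{0,2,0,5,3} = 1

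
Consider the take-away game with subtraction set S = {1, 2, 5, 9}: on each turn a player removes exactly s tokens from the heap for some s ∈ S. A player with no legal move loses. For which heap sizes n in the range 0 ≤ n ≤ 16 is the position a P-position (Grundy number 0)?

0, 3, 6, 10, 13, 16

n :  0  1  2  3  4  5  6  7  8  9 10 11 12 13 14 15 16
G :  0  1  2  0  1  2  0  1  2  3  0  1  2  0  1  2  0
P-positions are exactly the n with G(n) = 0.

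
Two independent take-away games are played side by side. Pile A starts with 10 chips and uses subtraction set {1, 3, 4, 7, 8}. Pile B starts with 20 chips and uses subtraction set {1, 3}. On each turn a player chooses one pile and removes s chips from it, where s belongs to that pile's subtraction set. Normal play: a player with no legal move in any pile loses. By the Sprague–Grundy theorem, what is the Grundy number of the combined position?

4

Pile A, S = {1, 3, 4, 7, 8}:
G(0) = 0
G(1) = mex{0} = 1
G(2) = mex{1} = 0
G(3) = mex{0,0} = 1
G(4) = mex{1,1,0} = 2
G(5) = mex{2,0,1} = 3
G(6) = mex{3,1,0} = 2
G(7) = mex{2,2,1,0} = 3
G(8) = mex{3,3,2,1,0} = 4
G(9) = mex{4,2,3,0,1} = 5
G(10) = mex{5,3,2,1,0} = 4
G_A(10) = 4.
Pile B, S = {1, 3}:
n :  0  1  2  3  4  5  6  7  8  9 10 11 12 13 14 15 16 17 18 19 20
G :  0  1  0  1  0  1  0  1  0  1  0  1  0  1  0  1  0  1  0  1  0
G_B(20) = 0.
Combined Grundy value = 4 ⊕ 0 = 4.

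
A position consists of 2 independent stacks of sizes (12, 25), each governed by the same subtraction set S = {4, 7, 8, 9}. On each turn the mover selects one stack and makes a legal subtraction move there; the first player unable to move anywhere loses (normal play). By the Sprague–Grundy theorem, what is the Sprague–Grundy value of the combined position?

All stacks use S = {4, 7, 8, 9}:
G(0) = 0
G(1) = mex{} = 0
G(2) = mex{} = 0
G(3) = mex{} = 0
G(4) = mex{0} = 1
G(5) = mex{0} = 1
G(6) = mex{0} = 1
G(7) = mex{0,0} = 1
G(8) = mex{1,0,0} = 2
G(9) = mex{1,0,0,0} = 2
G(10) = mex{1,0,0,0} = 2
G(11) = mex{1,1,0,0} = 2
G(12) = mex{2,1,1,0} = 3
G(13) = mex{2,1,1,1} = 0
G(14) = mex{2,1,1,1} = 0
G(15) = mex{2,2,1,1} = 0
G(16) = mex{3,2,2,1} = 0
G(17) = mex{0,2,2,2} = 1
G(18) = mex{0,2,2,2} = 1
G(19) = mex{0,3,2,2} = 1
G(20) = mex{0,0,3,2} = 1
G(21) = mex{1,0,0,3} = 2
G(22) = mex{1,0,0,0} = 2
G(23) = mex{1,0,0,0} = 2
G(24) = mex{1,1,0,0} = 2
G(25) = mex{2,1,1,0} = 3
Stack A: G(12) = 3.
Stack B: G(25) = 3.
Combined Grundy value = 3 ⊕ 3 = 0.

0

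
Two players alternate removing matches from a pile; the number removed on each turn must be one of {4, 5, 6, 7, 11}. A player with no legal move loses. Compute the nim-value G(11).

n :  0  1  2  3  4  5  6  7  8  9 10 11
G :  0  0  0  0  1  1  1  1  2  2  2  2

2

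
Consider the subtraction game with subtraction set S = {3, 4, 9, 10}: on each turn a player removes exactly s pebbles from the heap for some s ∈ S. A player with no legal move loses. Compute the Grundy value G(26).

0

G(0) = 0
G(1) = mex{} = 0
G(2) = mex{} = 0
G(3) = mex{0} = 1
G(4) = mex{0,0} = 1
G(5) = mex{0,0} = 1
G(6) = mex{1,0} = 2
G(7) = mex{1,1} = 0
G(8) = mex{1,1} = 0
G(9) = mex{2,1,0} = 3
G(10) = mex{0,2,0,0} = 1
G(11) = mex{0,0,0,0} = 1
G(12) = mex{3,0,1,0} = 2
G(13) = mex{1,3,1,1} = 0
G(14) = mex{1,1,1,1} = 0
G(15) = mex{2,1,2,1} = 0
G(16) = mex{0,2,0,2} = 1
G(17) = mex{0,0,0,0} = 1
G(18) = mex{0,0,3,0} = 1
G(19) = mex{1,0,1,3} = 2
G(20) = mex{1,1,1,1} = 0
G(21) = mex{1,1,2,1} = 0
G(22) = mex{2,1,0,2} = 3
G(23) = mex{0,2,0,0} = 1
G(24) = mex{0,0,0,0} = 1
G(25) = mex{3,0,1,0} = 2
G(26) = mex{1,3,1,1} = 0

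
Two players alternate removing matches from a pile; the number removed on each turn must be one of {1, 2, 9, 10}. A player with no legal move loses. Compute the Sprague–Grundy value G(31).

3

n :  0  1  2  3  4  5  6  7  8  9 10 11 12 13 14 15 16 17 18 19 20 21 22 23 24 25 26 27 28 29 30 31
G :  0  1  2  0  1  2  0  1  2  3  4  0  1  2  0  1  2  0  1  2  3  4  0  1  2  0  1  2  0  1  2  3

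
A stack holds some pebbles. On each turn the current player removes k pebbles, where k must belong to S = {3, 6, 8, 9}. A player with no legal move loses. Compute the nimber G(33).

n :  0  1  2  3  4  5  6  7  8  9 10 11 12 13 14 15 16 17 18 19 20 21 22 23 24 25 26 27 28 29 30 31 32 33
G :  0  0  0  1  1  1  2  2  2  3  3  3  0  0  0  1  1  1  2  2  2  3  3  3  0  0  0  1  1  1  2  2  2  3

3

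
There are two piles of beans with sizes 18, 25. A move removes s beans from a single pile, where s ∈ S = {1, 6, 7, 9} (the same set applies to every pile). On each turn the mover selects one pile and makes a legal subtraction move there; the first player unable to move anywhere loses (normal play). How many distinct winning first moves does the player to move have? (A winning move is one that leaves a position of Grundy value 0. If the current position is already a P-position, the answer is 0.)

2

All piles use S = {1, 6, 7, 9}:
n :  0  1  2  3  4  5  6  7  8  9 10 11 12 13 14 15 16 17 18 19 20 21 22 23 24 25
G :  0  1  0  1  0  1  2  3  2  3  2  3  0  1  0  1  0  1  2  3  2  3  2  3  0  1
Pile A: G(18) = 2.
Pile B: G(25) = 1.
Combined Grundy value = 2 ⊕ 1 = 3.
A winning move leaves total XOR = 0, i.e. changes one component's Grundy value g to g ⊕ X where X is the current total.
Pile A: need g' = 2⊕3 = 1. Options: 18−1→G=1, 18−6→G=0, 18−7→G=3, 18−9→G=3. Hits: 1.
Pile B: need g' = 1⊕3 = 2. Options: 25−1→G=0, 25−6→G=3, 25−7→G=2, 25−9→G=0. Hits: 1.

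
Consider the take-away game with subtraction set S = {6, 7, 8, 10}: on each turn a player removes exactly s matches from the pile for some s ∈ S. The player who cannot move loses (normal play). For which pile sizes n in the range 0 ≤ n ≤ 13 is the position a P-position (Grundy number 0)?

0, 1, 2, 3, 4, 5

G(0) = 0
G(1) = mex{} = 0
G(2) = mex{} = 0
G(3) = mex{} = 0
G(4) = mex{} = 0
G(5) = mex{} = 0
G(6) = mex{0} = 1
G(7) = mex{0,0} = 1
G(8) = mex{0,0,0} = 1
G(9) = mex{0,0,0} = 1
G(10) = mex{0,0,0,0} = 1
G(11) = mex{0,0,0,0} = 1
G(12) = mex{1,0,0,0} = 2
G(13) = mex{1,1,0,0} = 2
P-positions are exactly the n with G(n) = 0.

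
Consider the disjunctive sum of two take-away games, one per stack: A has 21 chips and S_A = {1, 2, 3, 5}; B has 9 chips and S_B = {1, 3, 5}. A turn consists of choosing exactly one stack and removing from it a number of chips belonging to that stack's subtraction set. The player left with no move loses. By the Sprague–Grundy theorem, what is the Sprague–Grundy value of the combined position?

0

Stack A, S = {1, 2, 3, 5}:
G(0) = 0
G(1) = mex{0} = 1
G(2) = mex{1,0} = 2
G(3) = mex{2,1,0} = 3
G(4) = mex{3,2,1} = 0
G(5) = mex{0,3,2,0} = 1
G(6) = mex{1,0,3,1} = 2
G(7) = mex{2,1,0,2} = 3
G(8) = mex{3,2,1,3} = 0
G(9) = mex{0,3,2,0} = 1
G(10) = mex{1,0,3,1} = 2
G(11) = mex{2,1,0,2} = 3
G(12) = mex{3,2,1,3} = 0
G(13) = mex{0,3,2,0} = 1
G(14) = mex{1,0,3,1} = 2
G(15) = mex{2,1,0,2} = 3
G(16) = mex{3,2,1,3} = 0
G(17) = mex{0,3,2,0} = 1
G(18) = mex{1,0,3,1} = 2
G(19) = mex{2,1,0,2} = 3
G(20) = mex{3,2,1,3} = 0
G(21) = mex{0,3,2,0} = 1
G_A(21) = 1.
Stack B, S = {1, 3, 5}:
n : 0 1 2 3 4 5 6 7 8 9
G : 0 1 0 1 0 1 0 1 0 1
G_B(9) = 1.
Combined Grundy value = 1 ⊕ 1 = 0.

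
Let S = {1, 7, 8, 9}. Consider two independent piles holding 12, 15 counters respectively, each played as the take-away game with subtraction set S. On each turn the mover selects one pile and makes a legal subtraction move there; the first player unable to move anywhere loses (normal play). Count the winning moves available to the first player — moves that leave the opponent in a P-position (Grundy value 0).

All piles use S = {1, 7, 8, 9}:
G(0) = 0
G(1) = mex{0} = 1
G(2) = mex{1} = 0
G(3) = mex{0} = 1
G(4) = mex{1} = 0
G(5) = mex{0} = 1
G(6) = mex{1} = 0
G(7) = mex{0,0} = 1
G(8) = mex{1,1,0} = 2
G(9) = mex{2,0,1,0} = 3
G(10) = mex{3,1,0,1} = 2
G(11) = mex{2,0,1,0} = 3
G(12) = mex{3,1,0,1} = 2
G(13) = mex{2,0,1,0} = 3
G(14) = mex{3,1,0,1} = 2
G(15) = mex{2,2,1,0} = 3
Pile A: G(12) = 2.
Pile B: G(15) = 3.
Combined Grundy value = 2 ⊕ 3 = 1.
A winning move leaves total XOR = 0, i.e. changes one component's Grundy value g to g ⊕ X where X is the current total.
Pile A: need g' = 2⊕1 = 3. Options: 12−1→G=3, 12−7→G=1, 12−8→G=0, 12−9→G=1. Hits: 1.
Pile B: need g' = 3⊕1 = 2. Options: 15−1→G=2, 15−7→G=2, 15−8→G=1, 15−9→G=0. Hits: 2.

3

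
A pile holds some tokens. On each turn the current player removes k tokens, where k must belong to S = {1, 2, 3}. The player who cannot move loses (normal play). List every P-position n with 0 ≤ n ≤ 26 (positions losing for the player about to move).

G(0) = 0
G(1) = mex{0} = 1
G(2) = mex{1,0} = 2
G(3) = mex{2,1,0} = 3
G(4) = mex{3,2,1} = 0
G(5) = mex{0,3,2} = 1
G(6) = mex{1,0,3} = 2
G(7) = mex{2,1,0} = 3
G(8) = mex{3,2,1} = 0
G(9) = mex{0,3,2} = 1
G(10) = mex{1,0,3} = 2
G(11) = mex{2,1,0} = 3
G(12) = mex{3,2,1} = 0
G(13) = mex{0,3,2} = 1
G(14) = mex{1,0,3} = 2
G(15) = mex{2,1,0} = 3
G(16) = mex{3,2,1} = 0
G(17) = mex{0,3,2} = 1
G(18) = mex{1,0,3} = 2
G(19) = mex{2,1,0} = 3
G(20) = mex{3,2,1} = 0
G(21) = mex{0,3,2} = 1
G(22) = mex{1,0,3} = 2
G(23) = mex{2,1,0} = 3
G(24) = mex{3,2,1} = 0
G(25) = mex{0,3,2} = 1
G(26) = mex{1,0,3} = 2
P-positions are exactly the n with G(n) = 0.

0, 4, 8, 12, 16, 20, 24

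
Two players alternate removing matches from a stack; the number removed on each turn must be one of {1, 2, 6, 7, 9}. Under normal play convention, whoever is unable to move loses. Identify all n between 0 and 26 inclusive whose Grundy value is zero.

G(0) = 0
G(1) = mex{0} = 1
G(2) = mex{1,0} = 2
G(3) = mex{2,1} = 0
G(4) = mex{0,2} = 1
G(5) = mex{1,0} = 2
G(6) = mex{2,1,0} = 3
G(7) = mex{3,2,1,0} = 4
G(8) = mex{4,3,2,1} = 0
G(9) = mex{0,4,0,2,0} = 1
G(10) = mex{1,0,1,0,1} = 2
G(11) = mex{2,1,2,1,2} = 0
G(12) = mex{0,2,3,2,0} = 1
G(13) = mex{1,0,4,3,1} = 2
G(14) = mex{2,1,0,4,2} = 3
G(15) = mex{3,2,1,0,3} = 4
G(16) = mex{4,3,2,1,4} = 0
G(17) = mex{0,4,0,2,0} = 1
G(18) = mex{1,0,1,0,1} = 2
G(19) = mex{2,1,2,1,2} = 0
G(20) = mex{0,2,3,2,0} = 1
G(21) = mex{1,0,4,3,1} = 2
G(22) = mex{2,1,0,4,2} = 3
G(23) = mex{3,2,1,0,3} = 4
G(24) = mex{4,3,2,1,4} = 0
G(25) = mex{0,4,0,2,0} = 1
G(26) = mex{1,0,1,0,1} = 2
P-positions are exactly the n with G(n) = 0.

0, 3, 8, 11, 16, 19, 24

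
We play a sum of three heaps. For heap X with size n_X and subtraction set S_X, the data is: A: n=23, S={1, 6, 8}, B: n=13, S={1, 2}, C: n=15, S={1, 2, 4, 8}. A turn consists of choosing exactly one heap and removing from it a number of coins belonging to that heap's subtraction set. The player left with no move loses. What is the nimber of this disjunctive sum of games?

1

Heap A, S = {1, 6, 8}:
G(0) = 0
G(1) = mex{0} = 1
G(2) = mex{1} = 0
G(3) = mex{0} = 1
G(4) = mex{1} = 0
G(5) = mex{0} = 1
G(6) = mex{1,0} = 2
G(7) = mex{2,1} = 0
G(8) = mex{0,0,0} = 1
G(9) = mex{1,1,1} = 0
G(10) = mex{0,0,0} = 1
G(11) = mex{1,1,1} = 0
G(12) = mex{0,2,0} = 1
G(13) = mex{1,0,1} = 2
G(14) = mex{2,1,2} = 0
G(15) = mex{0,0,0} = 1
G(16) = mex{1,1,1} = 0
G(17) = mex{0,0,0} = 1
G(18) = mex{1,1,1} = 0
G(19) = mex{0,2,0} = 1
G(20) = mex{1,0,1} = 2
G(21) = mex{2,1,2} = 0
G(22) = mex{0,0,0} = 1
G(23) = mex{1,1,1} = 0
G_A(23) = 0.
Heap B, S = {1, 2}:
n :  0  1  2  3  4  5  6  7  8  9 10 11 12 13
G :  0  1  2  0  1  2  0  1  2  0  1  2  0  1
G_B(13) = 1.
Heap C, S = {1, 2, 4, 8}:
n :  0  1  2  3  4  5  6  7  8  9 10 11 12 13 14 15
G :  0  1  2  0  1  2  0  1  2  0  1  2  0  1  2  0
G_C(15) = 0.
Combined Grundy value = 0 ⊕ 1 ⊕ 0 = 1.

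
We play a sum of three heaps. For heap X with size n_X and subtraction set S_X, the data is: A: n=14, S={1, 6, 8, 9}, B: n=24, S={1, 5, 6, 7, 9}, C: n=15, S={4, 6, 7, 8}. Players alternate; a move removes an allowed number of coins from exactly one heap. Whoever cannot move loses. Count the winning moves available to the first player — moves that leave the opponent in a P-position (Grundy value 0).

0

Heap A, S = {1, 6, 8, 9}:
n :  0  1  2  3  4  5  6  7  8  9 10 11 12 13 14
G :  0  1  0  1  0  1  2  0  1  2  3  2  3  2  0
G_A(14) = 0.
Heap B, S = {1, 5, 6, 7, 9}:
G(0) = 0
G(1) = mex{0} = 1
G(2) = mex{1} = 0
G(3) = mex{0} = 1
G(4) = mex{1} = 0
G(5) = mex{0,0} = 1
G(6) = mex{1,1,0} = 2
G(7) = mex{2,0,1,0} = 3
G(8) = mex{3,1,0,1} = 2
G(9) = mex{2,0,1,0,0} = 3
G(10) = mex{3,1,0,1,1} = 2
G(11) = mex{2,2,1,0,0} = 3
G(12) = mex{3,3,2,1,1} = 0
G(13) = mex{0,2,3,2,0} = 1
G(14) = mex{1,3,2,3,1} = 0
G(15) = mex{0,2,3,2,2} = 1
G(16) = mex{1,3,2,3,3} = 0
G(17) = mex{0,0,3,2,2} = 1
G(18) = mex{1,1,0,3,3} = 2
G(19) = mex{2,0,1,0,2} = 3
G(20) = mex{3,1,0,1,3} = 2
G(21) = mex{2,0,1,0,0} = 3
G(22) = mex{3,1,0,1,1} = 2
G(23) = mex{2,2,1,0,0} = 3
G(24) = mex{3,3,2,1,1} = 0
G_B(24) = 0.
Heap C, S = {4, 6, 7, 8}:
n :  0  1  2  3  4  5  6  7  8  9 10 11 12 13 14 15
G :  0  0  0  0  1  1  1  1  2  2  2  2  0  0  0  0
G_C(15) = 0.
Combined Grundy value = 0 ⊕ 0 ⊕ 0 = 0.
A winning move leaves total XOR = 0, i.e. changes one component's Grundy value g to g ⊕ X where X is the current total.
Heap A: target g' = 0⊕0 = 0, but every legal move changes the Grundy value (mex property), so 0 moves.
Heap B: target g' = 0⊕0 = 0, but every legal move changes the Grundy value (mex property), so 0 moves.
Heap C: target g' = 0⊕0 = 0, but every legal move changes the Grundy value (mex property), so 0 moves.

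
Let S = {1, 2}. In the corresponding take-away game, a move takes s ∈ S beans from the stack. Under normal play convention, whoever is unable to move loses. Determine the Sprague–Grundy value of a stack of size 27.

G(0) = 0
G(1) = mex{0} = 1
G(2) = mex{1,0} = 2
G(3) = mex{2,1} = 0
G(4) = mex{0,2} = 1
G(5) = mex{1,0} = 2
G(6) = mex{2,1} = 0
G(7) = mex{0,2} = 1
G(8) = mex{1,0} = 2
G(9) = mex{2,1} = 0
G(10) = mex{0,2} = 1
G(11) = mex{1,0} = 2
G(12) = mex{2,1} = 0
G(13) = mex{0,2} = 1
G(14) = mex{1,0} = 2
G(15) = mex{2,1} = 0
G(16) = mex{0,2} = 1
G(17) = mex{1,0} = 2
G(18) = mex{2,1} = 0
G(19) = mex{0,2} = 1
G(20) = mex{1,0} = 2
G(21) = mex{2,1} = 0
G(22) = mex{0,2} = 1
G(23) = mex{1,0} = 2
G(24) = mex{2,1} = 0
G(25) = mex{0,2} = 1
G(26) = mex{1,0} = 2
G(27) = mex{2,1} = 0

0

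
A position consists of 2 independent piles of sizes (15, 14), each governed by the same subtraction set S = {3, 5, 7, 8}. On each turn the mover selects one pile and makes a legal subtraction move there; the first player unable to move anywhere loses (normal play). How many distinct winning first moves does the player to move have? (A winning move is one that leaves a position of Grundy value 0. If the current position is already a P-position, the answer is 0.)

All piles use S = {3, 5, 7, 8}:
n :  0  1  2  3  4  5  6  7  8  9 10 11 12 13 14 15
G :  0  0  0  1  1  1  2  2  2  3  3  0  0  0  1  1
Pile A: G(15) = 1.
Pile B: G(14) = 1.
Combined Grundy value = 1 ⊕ 1 = 0.
A winning move leaves total XOR = 0, i.e. changes one component's Grundy value g to g ⊕ X where X is the current total.
Pile A: target g' = 1⊕0 = 1, but every legal move changes the Grundy value (mex property), so 0 moves.
Pile B: target g' = 1⊕0 = 1, but every legal move changes the Grundy value (mex property), so 0 moves.

0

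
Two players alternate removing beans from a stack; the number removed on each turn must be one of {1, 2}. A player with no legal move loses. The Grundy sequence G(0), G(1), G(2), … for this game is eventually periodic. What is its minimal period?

n :  0  1  2  3  4  5  6  7  8  9 10 11 12 13 14
G :  0  1  2  0  1  2  0  1  2  0  1  2  0  1  2
G(n+3) = G(n) holds for n = 0,…,1 (a full window of length max(S) = 2), so the sequence is purely periodic with period 3.

3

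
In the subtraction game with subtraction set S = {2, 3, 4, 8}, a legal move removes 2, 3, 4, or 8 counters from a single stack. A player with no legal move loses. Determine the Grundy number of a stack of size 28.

2

G(0) = 0
G(1) = mex{} = 0
G(2) = mex{0} = 1
G(3) = mex{0,0} = 1
G(4) = mex{1,0,0} = 2
G(5) = mex{1,1,0} = 2
G(6) = mex{2,1,1} = 0
G(7) = mex{2,2,1} = 0
G(8) = mex{0,2,2,0} = 1
G(9) = mex{0,0,2,0} = 1
G(10) = mex{1,0,0,1} = 2
G(11) = mex{1,1,0,1} = 2
G(12) = mex{2,1,1,2} = 0
G(13) = mex{2,2,1,2} = 0
G(14) = mex{0,2,2,0} = 1
G(15) = mex{0,0,2,0} = 1
G(16) = mex{1,0,0,1} = 2
G(17) = mex{1,1,0,1} = 2
G(18) = mex{2,1,1,2} = 0
G(19) = mex{2,2,1,2} = 0
G(20) = mex{0,2,2,0} = 1
G(21) = mex{0,0,2,0} = 1
G(22) = mex{1,0,0,1} = 2
G(23) = mex{1,1,0,1} = 2
G(24) = mex{2,1,1,2} = 0
G(25) = mex{2,2,1,2} = 0
G(26) = mex{0,2,2,0} = 1
G(27) = mex{0,0,2,0} = 1
G(28) = mex{1,0,0,1} = 2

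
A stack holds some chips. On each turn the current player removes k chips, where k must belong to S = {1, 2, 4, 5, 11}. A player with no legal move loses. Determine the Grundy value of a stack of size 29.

n :  0  1  2  3  4  5  6  7  8  9 10 11 12 13 14 15 16 17 18 19 20 21 22 23 24 25 26 27 28 29
G :  0  1  2  0  1  2  0  1  2  0  1  2  0  1  2  0  1  2  0  1  2  0  1  2  0  1  2  0  1  2

2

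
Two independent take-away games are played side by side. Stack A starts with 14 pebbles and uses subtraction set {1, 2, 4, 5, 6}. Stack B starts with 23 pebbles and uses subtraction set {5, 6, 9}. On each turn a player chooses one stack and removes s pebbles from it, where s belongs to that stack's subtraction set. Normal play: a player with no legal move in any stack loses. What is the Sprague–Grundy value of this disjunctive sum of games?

0

Stack A, S = {1, 2, 4, 5, 6}:
G(0) = 0
G(1) = mex{0} = 1
G(2) = mex{1,0} = 2
G(3) = mex{2,1} = 0
G(4) = mex{0,2,0} = 1
G(5) = mex{1,0,1,0} = 2
G(6) = mex{2,1,2,1,0} = 3
G(7) = mex{3,2,0,2,1} = 4
G(8) = mex{4,3,1,0,2} = 5
G(9) = mex{5,4,2,1,0} = 3
G(10) = mex{3,5,3,2,1} = 0
G(11) = mex{0,3,4,3,2} = 1
G(12) = mex{1,0,5,4,3} = 2
G(13) = mex{2,1,3,5,4} = 0
G(14) = mex{0,2,0,3,5} = 1
G_A(14) = 1.
Stack B, S = {5, 6, 9}:
G(0) = 0
G(1) = mex{} = 0
G(2) = mex{} = 0
G(3) = mex{} = 0
G(4) = mex{} = 0
G(5) = mex{0} = 1
G(6) = mex{0,0} = 1
G(7) = mex{0,0} = 1
G(8) = mex{0,0} = 1
G(9) = mex{0,0,0} = 1
G(10) = mex{1,0,0} = 2
G(11) = mex{1,1,0} = 2
G(12) = mex{1,1,0} = 2
G(13) = mex{1,1,0} = 2
G(14) = mex{1,1,1} = 0
G(15) = mex{2,1,1} = 0
G(16) = mex{2,2,1} = 0
G(17) = mex{2,2,1} = 0
G(18) = mex{2,2,1} = 0
G(19) = mex{0,2,2} = 1
G(20) = mex{0,0,2} = 1
G(21) = mex{0,0,2} = 1
G(22) = mex{0,0,2} = 1
G(23) = mex{0,0,0} = 1
G_B(23) = 1.
Combined Grundy value = 1 ⊕ 1 = 0.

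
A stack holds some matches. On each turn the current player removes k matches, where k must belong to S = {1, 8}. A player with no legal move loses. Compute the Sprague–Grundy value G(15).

G(0) = 0
G(1) = mex{0} = 1
G(2) = mex{1} = 0
G(3) = mex{0} = 1
G(4) = mex{1} = 0
G(5) = mex{0} = 1
G(6) = mex{1} = 0
G(7) = mex{0} = 1
G(8) = mex{1,0} = 2
G(9) = mex{2,1} = 0
G(10) = mex{0,0} = 1
G(11) = mex{1,1} = 0
G(12) = mex{0,0} = 1
G(13) = mex{1,1} = 0
G(14) = mex{0,0} = 1
G(15) = mex{1,1} = 0

0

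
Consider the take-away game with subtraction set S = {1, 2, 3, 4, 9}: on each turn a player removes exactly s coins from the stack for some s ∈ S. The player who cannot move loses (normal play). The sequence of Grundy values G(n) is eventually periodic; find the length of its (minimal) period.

5

n :  0  1  2  3  4  5  6  7  8  9 10 11 12 13 14 15
G :  0  1  2  3  4  0  1  2  3  4  0  1  2  3  4  0
G(n+5) = G(n) holds for n = 0,…,8 (a full window of length max(S) = 9), so the sequence is purely periodic with period 5.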